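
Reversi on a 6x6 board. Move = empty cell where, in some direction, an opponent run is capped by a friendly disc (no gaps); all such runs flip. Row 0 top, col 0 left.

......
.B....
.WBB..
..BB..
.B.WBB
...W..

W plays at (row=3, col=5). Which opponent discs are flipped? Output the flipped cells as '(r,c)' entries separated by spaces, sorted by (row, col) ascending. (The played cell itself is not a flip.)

Dir NW: first cell '.' (not opp) -> no flip
Dir N: first cell '.' (not opp) -> no flip
Dir NE: edge -> no flip
Dir W: first cell '.' (not opp) -> no flip
Dir E: edge -> no flip
Dir SW: opp run (4,4) capped by W -> flip
Dir S: opp run (4,5), next='.' -> no flip
Dir SE: edge -> no flip

Answer: (4,4)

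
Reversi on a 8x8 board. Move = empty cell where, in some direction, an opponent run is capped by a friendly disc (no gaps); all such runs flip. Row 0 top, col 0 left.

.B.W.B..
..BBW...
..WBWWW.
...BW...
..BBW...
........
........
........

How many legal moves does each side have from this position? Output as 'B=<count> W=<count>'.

Answer: B=10 W=9

Derivation:
-- B to move --
(0,2): no bracket -> illegal
(0,4): no bracket -> illegal
(1,1): flips 1 -> legal
(1,5): flips 2 -> legal
(1,6): flips 2 -> legal
(1,7): no bracket -> illegal
(2,1): flips 1 -> legal
(2,7): flips 3 -> legal
(3,1): flips 1 -> legal
(3,2): flips 1 -> legal
(3,5): flips 2 -> legal
(3,6): no bracket -> illegal
(3,7): no bracket -> illegal
(4,5): flips 2 -> legal
(5,3): no bracket -> illegal
(5,4): no bracket -> illegal
(5,5): flips 1 -> legal
B mobility = 10
-- W to move --
(0,0): no bracket -> illegal
(0,2): flips 2 -> legal
(0,4): flips 1 -> legal
(0,6): no bracket -> illegal
(1,0): no bracket -> illegal
(1,1): flips 2 -> legal
(1,5): no bracket -> illegal
(1,6): no bracket -> illegal
(2,1): flips 1 -> legal
(3,1): no bracket -> illegal
(3,2): flips 2 -> legal
(4,1): flips 2 -> legal
(5,1): flips 2 -> legal
(5,2): flips 1 -> legal
(5,3): flips 4 -> legal
(5,4): no bracket -> illegal
W mobility = 9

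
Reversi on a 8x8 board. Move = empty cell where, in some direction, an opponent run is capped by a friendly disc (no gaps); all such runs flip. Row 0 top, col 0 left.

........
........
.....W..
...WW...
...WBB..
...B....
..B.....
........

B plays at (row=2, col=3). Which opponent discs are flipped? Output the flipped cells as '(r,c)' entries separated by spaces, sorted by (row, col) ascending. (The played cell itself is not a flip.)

Dir NW: first cell '.' (not opp) -> no flip
Dir N: first cell '.' (not opp) -> no flip
Dir NE: first cell '.' (not opp) -> no flip
Dir W: first cell '.' (not opp) -> no flip
Dir E: first cell '.' (not opp) -> no flip
Dir SW: first cell '.' (not opp) -> no flip
Dir S: opp run (3,3) (4,3) capped by B -> flip
Dir SE: opp run (3,4) capped by B -> flip

Answer: (3,3) (3,4) (4,3)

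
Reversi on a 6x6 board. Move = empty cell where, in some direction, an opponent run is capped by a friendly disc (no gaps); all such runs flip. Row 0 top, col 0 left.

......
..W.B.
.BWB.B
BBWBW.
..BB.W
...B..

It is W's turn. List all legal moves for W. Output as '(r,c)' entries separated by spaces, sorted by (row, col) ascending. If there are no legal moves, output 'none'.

Answer: (0,5) (1,0) (2,0) (2,4) (4,0) (4,4) (5,2) (5,4)

Derivation:
(0,3): no bracket -> illegal
(0,4): no bracket -> illegal
(0,5): flips 2 -> legal
(1,0): flips 1 -> legal
(1,1): no bracket -> illegal
(1,3): no bracket -> illegal
(1,5): no bracket -> illegal
(2,0): flips 1 -> legal
(2,4): flips 1 -> legal
(3,5): no bracket -> illegal
(4,0): flips 1 -> legal
(4,1): no bracket -> illegal
(4,4): flips 1 -> legal
(5,1): no bracket -> illegal
(5,2): flips 2 -> legal
(5,4): flips 1 -> legal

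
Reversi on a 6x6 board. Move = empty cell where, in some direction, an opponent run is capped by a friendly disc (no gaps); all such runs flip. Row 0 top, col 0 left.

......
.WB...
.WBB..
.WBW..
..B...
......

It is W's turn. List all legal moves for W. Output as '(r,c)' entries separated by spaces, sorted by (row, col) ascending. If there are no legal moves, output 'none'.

(0,1): no bracket -> illegal
(0,2): no bracket -> illegal
(0,3): flips 1 -> legal
(1,3): flips 3 -> legal
(1,4): no bracket -> illegal
(2,4): flips 2 -> legal
(3,4): no bracket -> illegal
(4,1): no bracket -> illegal
(4,3): flips 1 -> legal
(5,1): flips 1 -> legal
(5,2): no bracket -> illegal
(5,3): flips 1 -> legal

Answer: (0,3) (1,3) (2,4) (4,3) (5,1) (5,3)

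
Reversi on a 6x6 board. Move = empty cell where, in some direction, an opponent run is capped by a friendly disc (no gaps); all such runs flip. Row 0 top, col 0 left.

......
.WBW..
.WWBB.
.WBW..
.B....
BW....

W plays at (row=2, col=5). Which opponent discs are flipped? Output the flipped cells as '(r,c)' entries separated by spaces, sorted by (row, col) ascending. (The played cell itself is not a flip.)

Answer: (2,3) (2,4)

Derivation:
Dir NW: first cell '.' (not opp) -> no flip
Dir N: first cell '.' (not opp) -> no flip
Dir NE: edge -> no flip
Dir W: opp run (2,4) (2,3) capped by W -> flip
Dir E: edge -> no flip
Dir SW: first cell '.' (not opp) -> no flip
Dir S: first cell '.' (not opp) -> no flip
Dir SE: edge -> no flip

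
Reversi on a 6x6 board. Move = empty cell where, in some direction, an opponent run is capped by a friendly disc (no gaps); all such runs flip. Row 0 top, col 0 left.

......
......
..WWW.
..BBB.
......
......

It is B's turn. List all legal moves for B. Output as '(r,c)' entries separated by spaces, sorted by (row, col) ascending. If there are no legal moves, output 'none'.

(1,1): flips 1 -> legal
(1,2): flips 2 -> legal
(1,3): flips 1 -> legal
(1,4): flips 2 -> legal
(1,5): flips 1 -> legal
(2,1): no bracket -> illegal
(2,5): no bracket -> illegal
(3,1): no bracket -> illegal
(3,5): no bracket -> illegal

Answer: (1,1) (1,2) (1,3) (1,4) (1,5)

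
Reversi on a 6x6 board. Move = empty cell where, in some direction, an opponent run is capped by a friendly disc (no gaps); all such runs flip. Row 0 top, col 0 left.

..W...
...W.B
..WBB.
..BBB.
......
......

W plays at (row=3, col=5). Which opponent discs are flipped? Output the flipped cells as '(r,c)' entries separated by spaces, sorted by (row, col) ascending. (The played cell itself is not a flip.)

Answer: (2,4)

Derivation:
Dir NW: opp run (2,4) capped by W -> flip
Dir N: first cell '.' (not opp) -> no flip
Dir NE: edge -> no flip
Dir W: opp run (3,4) (3,3) (3,2), next='.' -> no flip
Dir E: edge -> no flip
Dir SW: first cell '.' (not opp) -> no flip
Dir S: first cell '.' (not opp) -> no flip
Dir SE: edge -> no flip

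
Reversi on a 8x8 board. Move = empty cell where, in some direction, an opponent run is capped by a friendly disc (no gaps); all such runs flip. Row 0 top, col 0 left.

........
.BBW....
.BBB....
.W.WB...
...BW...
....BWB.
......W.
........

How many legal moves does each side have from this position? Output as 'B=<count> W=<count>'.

-- B to move --
(0,2): no bracket -> illegal
(0,3): flips 1 -> legal
(0,4): flips 1 -> legal
(1,4): flips 1 -> legal
(2,0): no bracket -> illegal
(2,4): no bracket -> illegal
(3,0): no bracket -> illegal
(3,2): flips 1 -> legal
(3,5): no bracket -> illegal
(4,0): flips 1 -> legal
(4,1): flips 1 -> legal
(4,2): no bracket -> illegal
(4,5): flips 1 -> legal
(4,6): no bracket -> illegal
(5,3): no bracket -> illegal
(5,7): no bracket -> illegal
(6,4): no bracket -> illegal
(6,5): no bracket -> illegal
(6,7): no bracket -> illegal
(7,5): no bracket -> illegal
(7,6): flips 1 -> legal
(7,7): flips 4 -> legal
B mobility = 9
-- W to move --
(0,0): flips 2 -> legal
(0,1): flips 2 -> legal
(0,2): no bracket -> illegal
(0,3): no bracket -> illegal
(1,0): flips 2 -> legal
(1,4): no bracket -> illegal
(2,0): no bracket -> illegal
(2,4): flips 1 -> legal
(2,5): no bracket -> illegal
(3,0): no bracket -> illegal
(3,2): no bracket -> illegal
(3,5): flips 1 -> legal
(4,2): flips 1 -> legal
(4,5): no bracket -> illegal
(4,6): flips 1 -> legal
(4,7): no bracket -> illegal
(5,2): no bracket -> illegal
(5,3): flips 2 -> legal
(5,7): flips 1 -> legal
(6,3): no bracket -> illegal
(6,4): flips 1 -> legal
(6,5): no bracket -> illegal
(6,7): no bracket -> illegal
W mobility = 10

Answer: B=9 W=10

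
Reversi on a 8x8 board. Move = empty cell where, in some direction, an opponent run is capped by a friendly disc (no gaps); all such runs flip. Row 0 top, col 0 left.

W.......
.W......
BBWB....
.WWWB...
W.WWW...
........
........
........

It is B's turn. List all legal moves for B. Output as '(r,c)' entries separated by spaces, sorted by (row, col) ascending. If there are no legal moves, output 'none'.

Answer: (0,1) (0,2) (3,0) (4,1) (5,2) (5,3) (5,4)

Derivation:
(0,1): flips 1 -> legal
(0,2): flips 1 -> legal
(1,0): no bracket -> illegal
(1,2): no bracket -> illegal
(1,3): no bracket -> illegal
(2,4): no bracket -> illegal
(3,0): flips 3 -> legal
(3,5): no bracket -> illegal
(4,1): flips 2 -> legal
(4,5): no bracket -> illegal
(5,0): no bracket -> illegal
(5,1): no bracket -> illegal
(5,2): flips 1 -> legal
(5,3): flips 4 -> legal
(5,4): flips 3 -> legal
(5,5): no bracket -> illegal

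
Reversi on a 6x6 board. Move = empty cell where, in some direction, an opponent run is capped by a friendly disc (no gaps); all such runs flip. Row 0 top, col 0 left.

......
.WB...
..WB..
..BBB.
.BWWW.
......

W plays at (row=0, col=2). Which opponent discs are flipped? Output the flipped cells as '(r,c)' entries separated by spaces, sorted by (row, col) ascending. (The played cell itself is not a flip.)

Dir NW: edge -> no flip
Dir N: edge -> no flip
Dir NE: edge -> no flip
Dir W: first cell '.' (not opp) -> no flip
Dir E: first cell '.' (not opp) -> no flip
Dir SW: first cell 'W' (not opp) -> no flip
Dir S: opp run (1,2) capped by W -> flip
Dir SE: first cell '.' (not opp) -> no flip

Answer: (1,2)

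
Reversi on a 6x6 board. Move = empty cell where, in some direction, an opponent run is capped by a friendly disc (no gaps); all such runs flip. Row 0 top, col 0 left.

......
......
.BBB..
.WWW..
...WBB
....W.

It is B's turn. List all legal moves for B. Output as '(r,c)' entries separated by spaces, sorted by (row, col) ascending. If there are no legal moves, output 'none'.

(2,0): no bracket -> illegal
(2,4): no bracket -> illegal
(3,0): no bracket -> illegal
(3,4): no bracket -> illegal
(4,0): flips 1 -> legal
(4,1): flips 2 -> legal
(4,2): flips 2 -> legal
(5,2): no bracket -> illegal
(5,3): flips 2 -> legal
(5,5): no bracket -> illegal

Answer: (4,0) (4,1) (4,2) (5,3)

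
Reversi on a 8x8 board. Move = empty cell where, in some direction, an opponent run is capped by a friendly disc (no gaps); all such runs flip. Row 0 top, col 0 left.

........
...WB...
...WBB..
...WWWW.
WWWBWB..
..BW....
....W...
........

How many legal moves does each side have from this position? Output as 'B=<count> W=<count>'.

Answer: B=12 W=14

Derivation:
-- B to move --
(0,2): flips 1 -> legal
(0,3): flips 3 -> legal
(0,4): no bracket -> illegal
(1,2): flips 3 -> legal
(2,2): flips 1 -> legal
(2,6): no bracket -> illegal
(2,7): flips 1 -> legal
(3,0): flips 1 -> legal
(3,1): no bracket -> illegal
(3,2): flips 2 -> legal
(3,7): no bracket -> illegal
(4,6): flips 1 -> legal
(4,7): flips 1 -> legal
(5,0): no bracket -> illegal
(5,1): flips 2 -> legal
(5,4): flips 3 -> legal
(5,5): no bracket -> illegal
(6,2): no bracket -> illegal
(6,3): flips 1 -> legal
(6,5): no bracket -> illegal
(7,3): no bracket -> illegal
(7,4): no bracket -> illegal
(7,5): no bracket -> illegal
B mobility = 12
-- W to move --
(0,3): flips 2 -> legal
(0,4): flips 2 -> legal
(0,5): flips 1 -> legal
(1,5): flips 3 -> legal
(1,6): flips 1 -> legal
(2,6): flips 2 -> legal
(3,2): no bracket -> illegal
(4,6): flips 1 -> legal
(5,1): flips 1 -> legal
(5,4): flips 1 -> legal
(5,5): flips 1 -> legal
(5,6): flips 1 -> legal
(6,1): flips 2 -> legal
(6,2): flips 1 -> legal
(6,3): flips 1 -> legal
W mobility = 14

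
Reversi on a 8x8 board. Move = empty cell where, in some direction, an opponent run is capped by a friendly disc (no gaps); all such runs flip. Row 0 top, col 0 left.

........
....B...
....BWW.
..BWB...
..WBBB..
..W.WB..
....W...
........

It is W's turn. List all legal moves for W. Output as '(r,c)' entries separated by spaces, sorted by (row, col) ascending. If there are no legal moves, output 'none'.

(0,3): flips 1 -> legal
(0,4): flips 4 -> legal
(0,5): no bracket -> illegal
(1,3): no bracket -> illegal
(1,5): flips 1 -> legal
(2,1): flips 2 -> legal
(2,2): flips 1 -> legal
(2,3): flips 1 -> legal
(3,1): flips 1 -> legal
(3,5): flips 1 -> legal
(3,6): flips 1 -> legal
(4,1): no bracket -> illegal
(4,6): flips 4 -> legal
(5,3): flips 1 -> legal
(5,6): flips 1 -> legal
(6,5): no bracket -> illegal
(6,6): flips 2 -> legal

Answer: (0,3) (0,4) (1,5) (2,1) (2,2) (2,3) (3,1) (3,5) (3,6) (4,6) (5,3) (5,6) (6,6)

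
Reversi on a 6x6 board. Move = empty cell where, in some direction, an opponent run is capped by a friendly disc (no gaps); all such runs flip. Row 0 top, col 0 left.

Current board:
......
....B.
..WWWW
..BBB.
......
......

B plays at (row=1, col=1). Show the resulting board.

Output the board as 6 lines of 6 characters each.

Answer: ......
.B..B.
..BWWW
..BBB.
......
......

Derivation:
Place B at (1,1); scan 8 dirs for brackets.
Dir NW: first cell '.' (not opp) -> no flip
Dir N: first cell '.' (not opp) -> no flip
Dir NE: first cell '.' (not opp) -> no flip
Dir W: first cell '.' (not opp) -> no flip
Dir E: first cell '.' (not opp) -> no flip
Dir SW: first cell '.' (not opp) -> no flip
Dir S: first cell '.' (not opp) -> no flip
Dir SE: opp run (2,2) capped by B -> flip
All flips: (2,2)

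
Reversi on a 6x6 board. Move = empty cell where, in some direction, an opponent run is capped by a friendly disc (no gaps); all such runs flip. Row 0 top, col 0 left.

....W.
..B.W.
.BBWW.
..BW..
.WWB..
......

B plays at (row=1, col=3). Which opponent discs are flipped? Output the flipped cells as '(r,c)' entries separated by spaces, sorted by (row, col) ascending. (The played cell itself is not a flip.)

Answer: (2,3) (3,3)

Derivation:
Dir NW: first cell '.' (not opp) -> no flip
Dir N: first cell '.' (not opp) -> no flip
Dir NE: opp run (0,4), next=edge -> no flip
Dir W: first cell 'B' (not opp) -> no flip
Dir E: opp run (1,4), next='.' -> no flip
Dir SW: first cell 'B' (not opp) -> no flip
Dir S: opp run (2,3) (3,3) capped by B -> flip
Dir SE: opp run (2,4), next='.' -> no flip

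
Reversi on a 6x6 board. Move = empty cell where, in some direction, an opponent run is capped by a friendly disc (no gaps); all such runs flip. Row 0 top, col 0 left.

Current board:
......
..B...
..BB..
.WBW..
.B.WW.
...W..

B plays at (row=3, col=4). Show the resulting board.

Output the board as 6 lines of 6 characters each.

Place B at (3,4); scan 8 dirs for brackets.
Dir NW: first cell 'B' (not opp) -> no flip
Dir N: first cell '.' (not opp) -> no flip
Dir NE: first cell '.' (not opp) -> no flip
Dir W: opp run (3,3) capped by B -> flip
Dir E: first cell '.' (not opp) -> no flip
Dir SW: opp run (4,3), next='.' -> no flip
Dir S: opp run (4,4), next='.' -> no flip
Dir SE: first cell '.' (not opp) -> no flip
All flips: (3,3)

Answer: ......
..B...
..BB..
.WBBB.
.B.WW.
...W..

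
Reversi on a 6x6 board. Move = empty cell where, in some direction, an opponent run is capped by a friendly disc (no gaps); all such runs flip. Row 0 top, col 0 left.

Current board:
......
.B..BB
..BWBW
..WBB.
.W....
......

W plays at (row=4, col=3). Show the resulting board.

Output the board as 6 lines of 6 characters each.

Answer: ......
.B..BB
..BWBW
..WWW.
.W.W..
......

Derivation:
Place W at (4,3); scan 8 dirs for brackets.
Dir NW: first cell 'W' (not opp) -> no flip
Dir N: opp run (3,3) capped by W -> flip
Dir NE: opp run (3,4) capped by W -> flip
Dir W: first cell '.' (not opp) -> no flip
Dir E: first cell '.' (not opp) -> no flip
Dir SW: first cell '.' (not opp) -> no flip
Dir S: first cell '.' (not opp) -> no flip
Dir SE: first cell '.' (not opp) -> no flip
All flips: (3,3) (3,4)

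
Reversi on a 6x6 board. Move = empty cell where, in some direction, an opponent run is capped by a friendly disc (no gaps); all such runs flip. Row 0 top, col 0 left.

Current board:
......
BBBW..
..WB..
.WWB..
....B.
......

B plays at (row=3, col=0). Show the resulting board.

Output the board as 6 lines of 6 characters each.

Place B at (3,0); scan 8 dirs for brackets.
Dir NW: edge -> no flip
Dir N: first cell '.' (not opp) -> no flip
Dir NE: first cell '.' (not opp) -> no flip
Dir W: edge -> no flip
Dir E: opp run (3,1) (3,2) capped by B -> flip
Dir SW: edge -> no flip
Dir S: first cell '.' (not opp) -> no flip
Dir SE: first cell '.' (not opp) -> no flip
All flips: (3,1) (3,2)

Answer: ......
BBBW..
..WB..
BBBB..
....B.
......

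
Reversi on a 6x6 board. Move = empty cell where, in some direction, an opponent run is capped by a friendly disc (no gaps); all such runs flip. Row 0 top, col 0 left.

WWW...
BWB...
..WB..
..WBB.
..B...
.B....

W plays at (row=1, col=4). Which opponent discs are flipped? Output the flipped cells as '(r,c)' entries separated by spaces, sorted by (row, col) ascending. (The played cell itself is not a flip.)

Dir NW: first cell '.' (not opp) -> no flip
Dir N: first cell '.' (not opp) -> no flip
Dir NE: first cell '.' (not opp) -> no flip
Dir W: first cell '.' (not opp) -> no flip
Dir E: first cell '.' (not opp) -> no flip
Dir SW: opp run (2,3) capped by W -> flip
Dir S: first cell '.' (not opp) -> no flip
Dir SE: first cell '.' (not opp) -> no flip

Answer: (2,3)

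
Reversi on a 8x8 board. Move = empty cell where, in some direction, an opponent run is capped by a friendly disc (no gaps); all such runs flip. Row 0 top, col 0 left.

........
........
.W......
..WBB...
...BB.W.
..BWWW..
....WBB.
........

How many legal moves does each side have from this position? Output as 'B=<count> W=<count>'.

-- B to move --
(1,0): flips 2 -> legal
(1,1): no bracket -> illegal
(1,2): no bracket -> illegal
(2,0): no bracket -> illegal
(2,2): no bracket -> illegal
(2,3): no bracket -> illegal
(3,0): no bracket -> illegal
(3,1): flips 1 -> legal
(3,5): no bracket -> illegal
(3,6): no bracket -> illegal
(3,7): no bracket -> illegal
(4,1): no bracket -> illegal
(4,2): no bracket -> illegal
(4,5): flips 1 -> legal
(4,7): no bracket -> illegal
(5,6): flips 3 -> legal
(5,7): no bracket -> illegal
(6,2): flips 1 -> legal
(6,3): flips 2 -> legal
(7,3): no bracket -> illegal
(7,4): flips 2 -> legal
(7,5): no bracket -> illegal
B mobility = 7
-- W to move --
(2,2): flips 2 -> legal
(2,3): flips 2 -> legal
(2,4): flips 2 -> legal
(2,5): no bracket -> illegal
(3,5): flips 3 -> legal
(4,1): no bracket -> illegal
(4,2): no bracket -> illegal
(4,5): no bracket -> illegal
(5,1): flips 1 -> legal
(5,6): no bracket -> illegal
(5,7): no bracket -> illegal
(6,1): no bracket -> illegal
(6,2): no bracket -> illegal
(6,3): no bracket -> illegal
(6,7): flips 2 -> legal
(7,4): no bracket -> illegal
(7,5): flips 1 -> legal
(7,6): flips 1 -> legal
(7,7): flips 1 -> legal
W mobility = 9

Answer: B=7 W=9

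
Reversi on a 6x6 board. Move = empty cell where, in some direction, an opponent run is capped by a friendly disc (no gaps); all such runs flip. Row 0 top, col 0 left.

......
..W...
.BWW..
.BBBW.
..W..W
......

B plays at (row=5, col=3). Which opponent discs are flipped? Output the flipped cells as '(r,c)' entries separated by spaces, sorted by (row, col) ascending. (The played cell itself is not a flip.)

Answer: (4,2)

Derivation:
Dir NW: opp run (4,2) capped by B -> flip
Dir N: first cell '.' (not opp) -> no flip
Dir NE: first cell '.' (not opp) -> no flip
Dir W: first cell '.' (not opp) -> no flip
Dir E: first cell '.' (not opp) -> no flip
Dir SW: edge -> no flip
Dir S: edge -> no flip
Dir SE: edge -> no flip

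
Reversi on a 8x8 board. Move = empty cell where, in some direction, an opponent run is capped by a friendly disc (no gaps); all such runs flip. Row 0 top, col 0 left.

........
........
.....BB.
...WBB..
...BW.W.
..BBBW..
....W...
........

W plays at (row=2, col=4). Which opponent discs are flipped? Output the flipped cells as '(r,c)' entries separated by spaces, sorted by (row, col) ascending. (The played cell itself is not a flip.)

Dir NW: first cell '.' (not opp) -> no flip
Dir N: first cell '.' (not opp) -> no flip
Dir NE: first cell '.' (not opp) -> no flip
Dir W: first cell '.' (not opp) -> no flip
Dir E: opp run (2,5) (2,6), next='.' -> no flip
Dir SW: first cell 'W' (not opp) -> no flip
Dir S: opp run (3,4) capped by W -> flip
Dir SE: opp run (3,5) capped by W -> flip

Answer: (3,4) (3,5)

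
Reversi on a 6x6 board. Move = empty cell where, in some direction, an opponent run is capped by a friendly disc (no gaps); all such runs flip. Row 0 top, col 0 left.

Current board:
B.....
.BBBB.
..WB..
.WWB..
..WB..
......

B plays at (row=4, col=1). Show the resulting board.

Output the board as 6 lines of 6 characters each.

Answer: B.....
.BBBB.
..WB..
.WBB..
.BBB..
......

Derivation:
Place B at (4,1); scan 8 dirs for brackets.
Dir NW: first cell '.' (not opp) -> no flip
Dir N: opp run (3,1), next='.' -> no flip
Dir NE: opp run (3,2) capped by B -> flip
Dir W: first cell '.' (not opp) -> no flip
Dir E: opp run (4,2) capped by B -> flip
Dir SW: first cell '.' (not opp) -> no flip
Dir S: first cell '.' (not opp) -> no flip
Dir SE: first cell '.' (not opp) -> no flip
All flips: (3,2) (4,2)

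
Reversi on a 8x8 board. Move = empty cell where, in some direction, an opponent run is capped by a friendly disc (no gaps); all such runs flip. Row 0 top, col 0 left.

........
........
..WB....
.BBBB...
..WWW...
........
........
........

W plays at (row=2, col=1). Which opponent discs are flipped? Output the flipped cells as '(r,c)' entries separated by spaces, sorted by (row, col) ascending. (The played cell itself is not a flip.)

Dir NW: first cell '.' (not opp) -> no flip
Dir N: first cell '.' (not opp) -> no flip
Dir NE: first cell '.' (not opp) -> no flip
Dir W: first cell '.' (not opp) -> no flip
Dir E: first cell 'W' (not opp) -> no flip
Dir SW: first cell '.' (not opp) -> no flip
Dir S: opp run (3,1), next='.' -> no flip
Dir SE: opp run (3,2) capped by W -> flip

Answer: (3,2)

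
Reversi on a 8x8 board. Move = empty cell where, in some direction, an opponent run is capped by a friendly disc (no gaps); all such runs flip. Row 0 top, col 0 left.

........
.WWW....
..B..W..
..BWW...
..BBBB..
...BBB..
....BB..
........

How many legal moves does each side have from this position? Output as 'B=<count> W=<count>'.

Answer: B=7 W=7

Derivation:
-- B to move --
(0,0): flips 1 -> legal
(0,1): no bracket -> illegal
(0,2): flips 1 -> legal
(0,3): no bracket -> illegal
(0,4): flips 1 -> legal
(1,0): no bracket -> illegal
(1,4): no bracket -> illegal
(1,5): no bracket -> illegal
(1,6): flips 2 -> legal
(2,0): no bracket -> illegal
(2,1): no bracket -> illegal
(2,3): flips 2 -> legal
(2,4): flips 2 -> legal
(2,6): no bracket -> illegal
(3,5): flips 2 -> legal
(3,6): no bracket -> illegal
B mobility = 7
-- W to move --
(2,1): no bracket -> illegal
(2,3): no bracket -> illegal
(3,1): flips 2 -> legal
(3,5): no bracket -> illegal
(3,6): no bracket -> illegal
(4,1): no bracket -> illegal
(4,6): no bracket -> illegal
(5,1): flips 1 -> legal
(5,2): flips 4 -> legal
(5,6): flips 1 -> legal
(6,2): no bracket -> illegal
(6,3): flips 2 -> legal
(6,6): flips 2 -> legal
(7,3): no bracket -> illegal
(7,4): flips 3 -> legal
(7,5): no bracket -> illegal
(7,6): no bracket -> illegal
W mobility = 7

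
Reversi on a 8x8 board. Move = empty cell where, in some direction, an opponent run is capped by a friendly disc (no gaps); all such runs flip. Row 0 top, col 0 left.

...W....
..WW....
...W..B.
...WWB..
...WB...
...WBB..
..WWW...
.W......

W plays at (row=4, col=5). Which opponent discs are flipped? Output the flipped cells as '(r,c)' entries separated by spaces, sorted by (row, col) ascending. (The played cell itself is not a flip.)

Answer: (4,4) (5,4)

Derivation:
Dir NW: first cell 'W' (not opp) -> no flip
Dir N: opp run (3,5), next='.' -> no flip
Dir NE: first cell '.' (not opp) -> no flip
Dir W: opp run (4,4) capped by W -> flip
Dir E: first cell '.' (not opp) -> no flip
Dir SW: opp run (5,4) capped by W -> flip
Dir S: opp run (5,5), next='.' -> no flip
Dir SE: first cell '.' (not opp) -> no flip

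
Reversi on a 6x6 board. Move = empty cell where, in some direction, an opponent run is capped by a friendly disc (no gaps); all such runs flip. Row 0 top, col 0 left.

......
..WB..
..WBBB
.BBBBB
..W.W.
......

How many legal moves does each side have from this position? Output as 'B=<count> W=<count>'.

-- B to move --
(0,1): flips 1 -> legal
(0,2): flips 2 -> legal
(0,3): no bracket -> illegal
(1,1): flips 2 -> legal
(2,1): flips 1 -> legal
(4,1): no bracket -> illegal
(4,3): no bracket -> illegal
(4,5): no bracket -> illegal
(5,1): flips 1 -> legal
(5,2): flips 1 -> legal
(5,3): flips 2 -> legal
(5,4): flips 1 -> legal
(5,5): flips 1 -> legal
B mobility = 9
-- W to move --
(0,2): no bracket -> illegal
(0,3): no bracket -> illegal
(0,4): flips 1 -> legal
(1,4): flips 3 -> legal
(1,5): flips 2 -> legal
(2,0): flips 1 -> legal
(2,1): no bracket -> illegal
(3,0): no bracket -> illegal
(4,0): flips 1 -> legal
(4,1): no bracket -> illegal
(4,3): no bracket -> illegal
(4,5): flips 2 -> legal
W mobility = 6

Answer: B=9 W=6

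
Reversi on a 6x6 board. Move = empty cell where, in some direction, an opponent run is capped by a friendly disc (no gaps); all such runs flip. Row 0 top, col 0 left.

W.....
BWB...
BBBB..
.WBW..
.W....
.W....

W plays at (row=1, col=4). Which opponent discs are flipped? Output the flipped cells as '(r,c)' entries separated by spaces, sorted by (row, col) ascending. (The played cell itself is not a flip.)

Dir NW: first cell '.' (not opp) -> no flip
Dir N: first cell '.' (not opp) -> no flip
Dir NE: first cell '.' (not opp) -> no flip
Dir W: first cell '.' (not opp) -> no flip
Dir E: first cell '.' (not opp) -> no flip
Dir SW: opp run (2,3) (3,2) capped by W -> flip
Dir S: first cell '.' (not opp) -> no flip
Dir SE: first cell '.' (not opp) -> no flip

Answer: (2,3) (3,2)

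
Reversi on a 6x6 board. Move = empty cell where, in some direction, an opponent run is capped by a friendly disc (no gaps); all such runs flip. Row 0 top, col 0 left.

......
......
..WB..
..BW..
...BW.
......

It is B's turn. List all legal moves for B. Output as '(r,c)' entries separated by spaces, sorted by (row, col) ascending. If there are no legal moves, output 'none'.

Answer: (1,2) (2,1) (3,4) (4,5)

Derivation:
(1,1): no bracket -> illegal
(1,2): flips 1 -> legal
(1,3): no bracket -> illegal
(2,1): flips 1 -> legal
(2,4): no bracket -> illegal
(3,1): no bracket -> illegal
(3,4): flips 1 -> legal
(3,5): no bracket -> illegal
(4,2): no bracket -> illegal
(4,5): flips 1 -> legal
(5,3): no bracket -> illegal
(5,4): no bracket -> illegal
(5,5): no bracket -> illegal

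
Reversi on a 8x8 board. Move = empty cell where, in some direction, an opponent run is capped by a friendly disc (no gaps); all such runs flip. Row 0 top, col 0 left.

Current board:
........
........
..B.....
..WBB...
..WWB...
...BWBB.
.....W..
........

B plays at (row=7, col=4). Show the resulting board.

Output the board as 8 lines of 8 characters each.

Answer: ........
........
..B.....
..WBB...
..WWB...
...BWBB.
.....B..
....B...

Derivation:
Place B at (7,4); scan 8 dirs for brackets.
Dir NW: first cell '.' (not opp) -> no flip
Dir N: first cell '.' (not opp) -> no flip
Dir NE: opp run (6,5) capped by B -> flip
Dir W: first cell '.' (not opp) -> no flip
Dir E: first cell '.' (not opp) -> no flip
Dir SW: edge -> no flip
Dir S: edge -> no flip
Dir SE: edge -> no flip
All flips: (6,5)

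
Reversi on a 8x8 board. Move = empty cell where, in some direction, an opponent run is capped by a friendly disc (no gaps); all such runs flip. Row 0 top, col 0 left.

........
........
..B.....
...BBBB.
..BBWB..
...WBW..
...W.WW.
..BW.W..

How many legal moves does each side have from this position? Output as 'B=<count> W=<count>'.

Answer: B=7 W=12

Derivation:
-- B to move --
(4,6): no bracket -> illegal
(5,2): flips 1 -> legal
(5,6): flips 1 -> legal
(5,7): no bracket -> illegal
(6,2): flips 2 -> legal
(6,4): flips 1 -> legal
(6,7): no bracket -> illegal
(7,4): flips 1 -> legal
(7,6): flips 1 -> legal
(7,7): flips 3 -> legal
B mobility = 7
-- W to move --
(1,1): flips 2 -> legal
(1,2): no bracket -> illegal
(1,3): no bracket -> illegal
(2,1): no bracket -> illegal
(2,3): flips 2 -> legal
(2,4): flips 1 -> legal
(2,5): flips 2 -> legal
(2,6): flips 1 -> legal
(2,7): flips 3 -> legal
(3,1): flips 1 -> legal
(3,2): flips 2 -> legal
(3,7): no bracket -> illegal
(4,1): flips 2 -> legal
(4,6): flips 1 -> legal
(4,7): no bracket -> illegal
(5,1): no bracket -> illegal
(5,2): no bracket -> illegal
(5,6): no bracket -> illegal
(6,1): no bracket -> illegal
(6,2): no bracket -> illegal
(6,4): flips 1 -> legal
(7,1): flips 1 -> legal
W mobility = 12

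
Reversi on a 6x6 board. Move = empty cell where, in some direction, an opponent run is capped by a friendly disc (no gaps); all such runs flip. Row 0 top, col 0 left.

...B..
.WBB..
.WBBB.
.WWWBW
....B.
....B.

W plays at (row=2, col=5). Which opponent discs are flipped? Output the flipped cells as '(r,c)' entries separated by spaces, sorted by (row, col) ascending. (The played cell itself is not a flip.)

Answer: (2,2) (2,3) (2,4)

Derivation:
Dir NW: first cell '.' (not opp) -> no flip
Dir N: first cell '.' (not opp) -> no flip
Dir NE: edge -> no flip
Dir W: opp run (2,4) (2,3) (2,2) capped by W -> flip
Dir E: edge -> no flip
Dir SW: opp run (3,4), next='.' -> no flip
Dir S: first cell 'W' (not opp) -> no flip
Dir SE: edge -> no flip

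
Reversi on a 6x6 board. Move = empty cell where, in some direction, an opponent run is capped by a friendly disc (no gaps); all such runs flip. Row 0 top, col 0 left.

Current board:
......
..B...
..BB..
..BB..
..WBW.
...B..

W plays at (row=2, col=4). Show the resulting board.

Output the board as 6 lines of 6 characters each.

Place W at (2,4); scan 8 dirs for brackets.
Dir NW: first cell '.' (not opp) -> no flip
Dir N: first cell '.' (not opp) -> no flip
Dir NE: first cell '.' (not opp) -> no flip
Dir W: opp run (2,3) (2,2), next='.' -> no flip
Dir E: first cell '.' (not opp) -> no flip
Dir SW: opp run (3,3) capped by W -> flip
Dir S: first cell '.' (not opp) -> no flip
Dir SE: first cell '.' (not opp) -> no flip
All flips: (3,3)

Answer: ......
..B...
..BBW.
..BW..
..WBW.
...B..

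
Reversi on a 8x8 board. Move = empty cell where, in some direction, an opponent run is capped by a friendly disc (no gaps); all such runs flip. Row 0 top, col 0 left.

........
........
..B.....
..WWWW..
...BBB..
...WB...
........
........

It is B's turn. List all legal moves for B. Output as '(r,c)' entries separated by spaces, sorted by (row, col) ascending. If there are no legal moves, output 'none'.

Answer: (2,1) (2,3) (2,4) (2,5) (2,6) (4,2) (5,2) (6,2) (6,3)

Derivation:
(2,1): flips 1 -> legal
(2,3): flips 2 -> legal
(2,4): flips 1 -> legal
(2,5): flips 2 -> legal
(2,6): flips 1 -> legal
(3,1): no bracket -> illegal
(3,6): no bracket -> illegal
(4,1): no bracket -> illegal
(4,2): flips 1 -> legal
(4,6): no bracket -> illegal
(5,2): flips 1 -> legal
(6,2): flips 1 -> legal
(6,3): flips 1 -> legal
(6,4): no bracket -> illegal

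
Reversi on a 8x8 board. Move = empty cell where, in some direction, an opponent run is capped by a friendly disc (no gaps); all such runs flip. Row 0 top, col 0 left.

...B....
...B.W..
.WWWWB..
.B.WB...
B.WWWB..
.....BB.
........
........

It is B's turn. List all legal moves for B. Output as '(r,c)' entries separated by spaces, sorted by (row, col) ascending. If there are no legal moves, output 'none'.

Answer: (0,5) (1,1) (1,2) (1,4) (2,0) (3,2) (3,5) (4,1) (5,2) (5,3) (5,4)

Derivation:
(0,4): no bracket -> illegal
(0,5): flips 1 -> legal
(0,6): no bracket -> illegal
(1,0): no bracket -> illegal
(1,1): flips 4 -> legal
(1,2): flips 1 -> legal
(1,4): flips 1 -> legal
(1,6): no bracket -> illegal
(2,0): flips 4 -> legal
(2,6): no bracket -> illegal
(3,0): no bracket -> illegal
(3,2): flips 1 -> legal
(3,5): flips 1 -> legal
(4,1): flips 3 -> legal
(5,1): no bracket -> illegal
(5,2): flips 1 -> legal
(5,3): flips 4 -> legal
(5,4): flips 1 -> legal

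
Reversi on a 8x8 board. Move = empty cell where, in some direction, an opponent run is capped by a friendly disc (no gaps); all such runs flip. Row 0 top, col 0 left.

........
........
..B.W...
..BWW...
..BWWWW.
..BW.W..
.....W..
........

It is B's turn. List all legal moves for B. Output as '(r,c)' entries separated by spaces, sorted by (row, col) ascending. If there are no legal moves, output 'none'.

Answer: (1,5) (2,5) (3,5) (4,7) (5,4) (6,4) (6,6)

Derivation:
(1,3): no bracket -> illegal
(1,4): no bracket -> illegal
(1,5): flips 2 -> legal
(2,3): no bracket -> illegal
(2,5): flips 2 -> legal
(3,5): flips 2 -> legal
(3,6): no bracket -> illegal
(3,7): no bracket -> illegal
(4,7): flips 4 -> legal
(5,4): flips 2 -> legal
(5,6): no bracket -> illegal
(5,7): no bracket -> illegal
(6,2): no bracket -> illegal
(6,3): no bracket -> illegal
(6,4): flips 1 -> legal
(6,6): flips 3 -> legal
(7,4): no bracket -> illegal
(7,5): no bracket -> illegal
(7,6): no bracket -> illegal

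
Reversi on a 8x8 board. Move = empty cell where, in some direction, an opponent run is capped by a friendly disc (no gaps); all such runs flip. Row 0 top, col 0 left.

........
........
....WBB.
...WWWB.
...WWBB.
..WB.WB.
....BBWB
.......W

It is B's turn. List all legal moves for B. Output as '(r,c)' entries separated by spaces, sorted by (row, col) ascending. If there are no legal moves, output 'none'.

Answer: (1,3) (2,3) (3,2) (4,2) (5,1) (5,4) (6,1) (7,6)

Derivation:
(1,3): flips 2 -> legal
(1,4): no bracket -> illegal
(1,5): no bracket -> illegal
(2,2): no bracket -> illegal
(2,3): flips 4 -> legal
(3,2): flips 3 -> legal
(4,1): no bracket -> illegal
(4,2): flips 2 -> legal
(5,1): flips 1 -> legal
(5,4): flips 1 -> legal
(5,7): no bracket -> illegal
(6,1): flips 3 -> legal
(6,2): no bracket -> illegal
(6,3): no bracket -> illegal
(7,5): no bracket -> illegal
(7,6): flips 1 -> legal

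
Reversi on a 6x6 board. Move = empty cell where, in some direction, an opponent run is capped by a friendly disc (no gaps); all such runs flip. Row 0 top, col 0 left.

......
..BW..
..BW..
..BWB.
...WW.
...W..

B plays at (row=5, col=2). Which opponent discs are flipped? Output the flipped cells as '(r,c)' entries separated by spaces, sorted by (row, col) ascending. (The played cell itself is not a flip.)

Answer: (4,3)

Derivation:
Dir NW: first cell '.' (not opp) -> no flip
Dir N: first cell '.' (not opp) -> no flip
Dir NE: opp run (4,3) capped by B -> flip
Dir W: first cell '.' (not opp) -> no flip
Dir E: opp run (5,3), next='.' -> no flip
Dir SW: edge -> no flip
Dir S: edge -> no flip
Dir SE: edge -> no flip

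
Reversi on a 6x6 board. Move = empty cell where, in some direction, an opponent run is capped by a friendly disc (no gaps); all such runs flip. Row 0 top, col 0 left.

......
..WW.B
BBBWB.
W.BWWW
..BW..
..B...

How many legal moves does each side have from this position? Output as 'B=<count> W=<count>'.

Answer: B=8 W=7

Derivation:
-- B to move --
(0,1): no bracket -> illegal
(0,2): flips 2 -> legal
(0,3): flips 1 -> legal
(0,4): flips 1 -> legal
(1,1): no bracket -> illegal
(1,4): flips 1 -> legal
(2,5): flips 2 -> legal
(3,1): no bracket -> illegal
(4,0): flips 1 -> legal
(4,1): no bracket -> illegal
(4,4): flips 3 -> legal
(4,5): no bracket -> illegal
(5,3): no bracket -> illegal
(5,4): flips 1 -> legal
B mobility = 8
-- W to move --
(0,4): no bracket -> illegal
(0,5): no bracket -> illegal
(1,0): flips 3 -> legal
(1,1): flips 1 -> legal
(1,4): flips 1 -> legal
(2,5): flips 1 -> legal
(3,1): flips 2 -> legal
(4,1): flips 2 -> legal
(5,1): flips 1 -> legal
(5,3): no bracket -> illegal
W mobility = 7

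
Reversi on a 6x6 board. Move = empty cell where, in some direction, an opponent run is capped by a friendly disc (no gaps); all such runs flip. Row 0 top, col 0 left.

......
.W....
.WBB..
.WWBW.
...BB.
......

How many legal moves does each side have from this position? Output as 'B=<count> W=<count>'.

Answer: B=11 W=7

Derivation:
-- B to move --
(0,0): flips 1 -> legal
(0,1): no bracket -> illegal
(0,2): no bracket -> illegal
(1,0): flips 2 -> legal
(1,2): no bracket -> illegal
(2,0): flips 1 -> legal
(2,4): flips 1 -> legal
(2,5): flips 1 -> legal
(3,0): flips 2 -> legal
(3,5): flips 1 -> legal
(4,0): flips 1 -> legal
(4,1): flips 1 -> legal
(4,2): flips 1 -> legal
(4,5): flips 1 -> legal
B mobility = 11
-- W to move --
(1,2): flips 2 -> legal
(1,3): flips 1 -> legal
(1,4): flips 1 -> legal
(2,4): flips 2 -> legal
(3,5): no bracket -> illegal
(4,2): no bracket -> illegal
(4,5): no bracket -> illegal
(5,2): flips 1 -> legal
(5,3): no bracket -> illegal
(5,4): flips 2 -> legal
(5,5): flips 3 -> legal
W mobility = 7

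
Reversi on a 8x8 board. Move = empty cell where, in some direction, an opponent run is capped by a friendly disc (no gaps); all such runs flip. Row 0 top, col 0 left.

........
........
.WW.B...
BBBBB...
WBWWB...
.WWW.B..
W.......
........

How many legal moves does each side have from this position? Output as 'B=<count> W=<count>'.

Answer: B=10 W=7

Derivation:
-- B to move --
(1,0): flips 1 -> legal
(1,1): flips 2 -> legal
(1,2): flips 2 -> legal
(1,3): flips 1 -> legal
(2,0): no bracket -> illegal
(2,3): no bracket -> illegal
(5,0): flips 1 -> legal
(5,4): flips 1 -> legal
(6,1): flips 3 -> legal
(6,2): flips 3 -> legal
(6,3): flips 3 -> legal
(6,4): flips 2 -> legal
(7,0): no bracket -> illegal
(7,1): no bracket -> illegal
B mobility = 10
-- W to move --
(1,3): no bracket -> illegal
(1,4): no bracket -> illegal
(1,5): flips 2 -> legal
(2,0): flips 2 -> legal
(2,3): flips 1 -> legal
(2,5): flips 1 -> legal
(3,5): flips 1 -> legal
(4,5): flips 1 -> legal
(4,6): no bracket -> illegal
(5,0): no bracket -> illegal
(5,4): no bracket -> illegal
(5,6): no bracket -> illegal
(6,4): no bracket -> illegal
(6,5): no bracket -> illegal
(6,6): flips 3 -> legal
W mobility = 7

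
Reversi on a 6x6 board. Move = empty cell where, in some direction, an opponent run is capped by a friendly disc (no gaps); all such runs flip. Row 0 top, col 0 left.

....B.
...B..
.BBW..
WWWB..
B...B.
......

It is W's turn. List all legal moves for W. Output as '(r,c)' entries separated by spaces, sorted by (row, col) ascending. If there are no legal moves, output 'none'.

(0,2): no bracket -> illegal
(0,3): flips 1 -> legal
(0,5): no bracket -> illegal
(1,0): flips 1 -> legal
(1,1): flips 1 -> legal
(1,2): flips 2 -> legal
(1,4): no bracket -> illegal
(1,5): no bracket -> illegal
(2,0): flips 2 -> legal
(2,4): no bracket -> illegal
(3,4): flips 1 -> legal
(3,5): no bracket -> illegal
(4,1): no bracket -> illegal
(4,2): no bracket -> illegal
(4,3): flips 1 -> legal
(4,5): no bracket -> illegal
(5,0): flips 1 -> legal
(5,1): no bracket -> illegal
(5,3): no bracket -> illegal
(5,4): no bracket -> illegal
(5,5): no bracket -> illegal

Answer: (0,3) (1,0) (1,1) (1,2) (2,0) (3,4) (4,3) (5,0)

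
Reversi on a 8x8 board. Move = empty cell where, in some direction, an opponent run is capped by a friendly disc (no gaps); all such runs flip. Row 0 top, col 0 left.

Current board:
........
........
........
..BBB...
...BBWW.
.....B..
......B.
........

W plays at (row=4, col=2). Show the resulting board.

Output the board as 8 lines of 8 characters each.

Place W at (4,2); scan 8 dirs for brackets.
Dir NW: first cell '.' (not opp) -> no flip
Dir N: opp run (3,2), next='.' -> no flip
Dir NE: opp run (3,3), next='.' -> no flip
Dir W: first cell '.' (not opp) -> no flip
Dir E: opp run (4,3) (4,4) capped by W -> flip
Dir SW: first cell '.' (not opp) -> no flip
Dir S: first cell '.' (not opp) -> no flip
Dir SE: first cell '.' (not opp) -> no flip
All flips: (4,3) (4,4)

Answer: ........
........
........
..BBB...
..WWWWW.
.....B..
......B.
........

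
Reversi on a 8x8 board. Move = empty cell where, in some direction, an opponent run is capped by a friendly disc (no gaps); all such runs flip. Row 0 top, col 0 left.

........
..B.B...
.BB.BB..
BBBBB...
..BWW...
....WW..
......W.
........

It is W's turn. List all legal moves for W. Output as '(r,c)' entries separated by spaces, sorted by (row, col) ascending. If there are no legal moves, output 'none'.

Answer: (0,4) (1,0) (1,1) (1,6) (2,3) (4,1)

Derivation:
(0,1): no bracket -> illegal
(0,2): no bracket -> illegal
(0,3): no bracket -> illegal
(0,4): flips 3 -> legal
(0,5): no bracket -> illegal
(1,0): flips 2 -> legal
(1,1): flips 2 -> legal
(1,3): no bracket -> illegal
(1,5): no bracket -> illegal
(1,6): flips 2 -> legal
(2,0): no bracket -> illegal
(2,3): flips 1 -> legal
(2,6): no bracket -> illegal
(3,5): no bracket -> illegal
(3,6): no bracket -> illegal
(4,0): no bracket -> illegal
(4,1): flips 1 -> legal
(4,5): no bracket -> illegal
(5,1): no bracket -> illegal
(5,2): no bracket -> illegal
(5,3): no bracket -> illegal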